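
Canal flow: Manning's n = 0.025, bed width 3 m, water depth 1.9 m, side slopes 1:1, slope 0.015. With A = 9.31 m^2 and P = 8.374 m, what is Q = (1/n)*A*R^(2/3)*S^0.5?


R = A/P = 9.31/8.374 = 1.111775
Q = (1/0.025) * 9.31 * 1.111775^(2/3) * 0.015^0.5

48.9478 m^3/s


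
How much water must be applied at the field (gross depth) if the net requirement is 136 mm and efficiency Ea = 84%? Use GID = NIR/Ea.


Ea = 84% = 0.84
GID = NIR / Ea = 136 / 0.84 = 161.9048 mm

161.9048 mm


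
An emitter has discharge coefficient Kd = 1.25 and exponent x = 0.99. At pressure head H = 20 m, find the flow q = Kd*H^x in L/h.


q = Kd * H^x = 1.25 * 20^0.99 = 1.25 * 19.409739

24.2622 L/h


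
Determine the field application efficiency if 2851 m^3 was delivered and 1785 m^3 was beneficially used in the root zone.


Ea = V_root / V_field * 100 = 1785 / 2851 * 100 = 62.6096%

62.6096 %


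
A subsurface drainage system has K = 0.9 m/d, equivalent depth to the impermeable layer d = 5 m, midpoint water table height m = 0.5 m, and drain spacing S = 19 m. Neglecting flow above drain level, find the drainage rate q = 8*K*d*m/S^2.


q = 8*K*d*m/S^2
q = 8*0.9*5*0.5/19^2
q = 18.0000 / 361

0.0499 m/d


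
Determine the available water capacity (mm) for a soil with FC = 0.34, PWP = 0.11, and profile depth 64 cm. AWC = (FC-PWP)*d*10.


AWC = (FC - PWP) * d * 10
AWC = (0.34 - 0.11) * 64 * 10
AWC = 0.2300 * 64 * 10

147.2000 mm


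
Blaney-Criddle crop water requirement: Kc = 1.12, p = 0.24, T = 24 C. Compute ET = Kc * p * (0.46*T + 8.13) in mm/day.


ET = Kc * p * (0.46*T + 8.13)
ET = 1.12 * 0.24 * (0.46*24 + 8.13)
ET = 1.12 * 0.24 * 19.1700

5.1529 mm/day


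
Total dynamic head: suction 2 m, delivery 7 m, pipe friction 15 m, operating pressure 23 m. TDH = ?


TDH = Hs + Hd + hf + Hp = 2 + 7 + 15 + 23 = 47

47 m


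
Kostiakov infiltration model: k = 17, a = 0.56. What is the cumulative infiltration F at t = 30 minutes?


F = k * t^a = 17 * 30^0.56
F = 17 * 6.717194

114.1923 mm


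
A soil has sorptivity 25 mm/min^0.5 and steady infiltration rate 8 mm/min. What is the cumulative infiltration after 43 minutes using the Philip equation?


F = S*sqrt(t) + A*t
F = 25*sqrt(43) + 8*43
F = 25*6.557439 + 344

507.9360 mm


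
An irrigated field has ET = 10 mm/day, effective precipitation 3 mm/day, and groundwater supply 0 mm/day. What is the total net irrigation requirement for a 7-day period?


Daily deficit = ET - Pe - GW = 10 - 3 - 0 = 7 mm/day
NIR = 7 * 7 = 49 mm

49.0000 mm


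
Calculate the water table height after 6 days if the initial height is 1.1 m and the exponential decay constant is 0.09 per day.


m = m0 * exp(-k*t)
m = 1.1 * exp(-0.09 * 6)
m = 1.1 * exp(-0.5400)

0.6410 m


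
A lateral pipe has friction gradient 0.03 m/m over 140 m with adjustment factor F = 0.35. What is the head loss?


hf = J * L * F = 0.03 * 140 * 0.35 = 1.4700 m

1.4700 m


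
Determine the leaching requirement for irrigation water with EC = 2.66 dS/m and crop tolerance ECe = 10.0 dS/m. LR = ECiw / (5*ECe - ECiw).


LR = ECiw / (5*ECe - ECiw)
LR = 2.66 / (5*10.0 - 2.66)
LR = 2.66 / 47.3400

0.0562


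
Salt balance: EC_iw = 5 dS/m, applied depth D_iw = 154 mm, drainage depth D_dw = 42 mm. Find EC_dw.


EC_dw = EC_iw * D_iw / D_dw
EC_dw = 5 * 154 / 42
EC_dw = 770 / 42

18.3333 dS/m


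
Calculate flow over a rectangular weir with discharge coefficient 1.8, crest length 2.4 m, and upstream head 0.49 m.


Q = C * L * H^(3/2) = 1.8 * 2.4 * 0.49^1.5 = 1.8 * 2.4 * 0.343000

1.4818 m^3/s


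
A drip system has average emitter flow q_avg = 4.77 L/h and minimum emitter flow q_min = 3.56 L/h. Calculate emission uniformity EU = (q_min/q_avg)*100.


EU = (q_min/q_avg)*100 = (3.56/4.77)*100 = 74.6331%

74.6331 %


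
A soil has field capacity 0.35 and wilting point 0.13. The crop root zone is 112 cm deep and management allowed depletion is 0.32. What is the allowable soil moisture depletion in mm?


SMD = (FC - PWP) * d * MAD * 10
SMD = (0.35 - 0.13) * 112 * 0.32 * 10
SMD = 0.2200 * 112 * 0.32 * 10

78.8480 mm


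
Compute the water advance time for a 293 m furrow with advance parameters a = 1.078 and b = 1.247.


t = (L/a)^(1/b)
t = (293/1.078)^(1/1.247)
t = 271.799629^(1/1.247)

89.5538 min


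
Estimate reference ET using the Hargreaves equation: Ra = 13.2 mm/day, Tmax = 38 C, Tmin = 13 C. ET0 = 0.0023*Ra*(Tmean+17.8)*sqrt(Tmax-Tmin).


Tmean = (Tmax + Tmin)/2 = (38 + 13)/2 = 25.5
ET0 = 0.0023 * 13.2 * (25.5 + 17.8) * sqrt(38 - 13)
ET0 = 0.0023 * 13.2 * 43.3 * 5.000000

6.5729 mm/day


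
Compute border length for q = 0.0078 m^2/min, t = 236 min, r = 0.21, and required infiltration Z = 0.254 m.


L = q*t/((1+r)*Z)
L = 0.0078*236/((1+0.21)*0.254)
L = 1.8408/0.30734

5.9895 m


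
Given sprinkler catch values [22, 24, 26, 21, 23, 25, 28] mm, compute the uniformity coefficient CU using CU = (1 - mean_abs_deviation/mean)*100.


mean = 24.142857 mm
MAD = 1.877551 mm
CU = (1 - 1.877551/24.142857)*100

92.2232 %


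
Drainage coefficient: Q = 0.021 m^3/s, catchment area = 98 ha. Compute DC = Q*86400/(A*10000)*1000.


DC = Q * 86400 / (A * 10000) * 1000
DC = 0.021 * 86400 / (98 * 10000) * 1000
DC = 1814400.0000 / 980000

1.8514 mm/day


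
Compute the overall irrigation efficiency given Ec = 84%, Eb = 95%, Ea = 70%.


Ec = 0.84, Eb = 0.95, Ea = 0.7
E = 0.84 * 0.95 * 0.7 * 100 = 55.8600%

55.8600 %


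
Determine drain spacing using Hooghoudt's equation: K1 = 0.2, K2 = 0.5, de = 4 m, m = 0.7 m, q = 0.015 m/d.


S^2 = 8*K2*de*m/q + 4*K1*m^2/q
S^2 = 8*0.5*4*0.7/0.015 + 4*0.2*0.7^2/0.015
S = sqrt(772.8000)

27.7993 m


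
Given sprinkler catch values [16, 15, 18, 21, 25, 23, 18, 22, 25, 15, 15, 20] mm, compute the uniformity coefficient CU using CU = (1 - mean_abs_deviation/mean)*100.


mean = 19.416667 mm
MAD = 3.250000 mm
CU = (1 - 3.250000/19.416667)*100

83.2618 %


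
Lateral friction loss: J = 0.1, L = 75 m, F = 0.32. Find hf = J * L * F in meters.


hf = J * L * F = 0.1 * 75 * 0.32 = 2.4000 m

2.4000 m


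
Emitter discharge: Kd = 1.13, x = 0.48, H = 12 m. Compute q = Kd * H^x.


q = Kd * H^x = 1.13 * 12^0.48 = 1.13 * 3.296150

3.7246 L/h


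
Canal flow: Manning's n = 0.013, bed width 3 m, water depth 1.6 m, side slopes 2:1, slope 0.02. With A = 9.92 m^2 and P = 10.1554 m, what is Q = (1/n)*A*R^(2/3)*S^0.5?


R = A/P = 9.92/10.1554 = 0.976820
Q = (1/0.013) * 9.92 * 0.976820^(2/3) * 0.02^0.5

106.2412 m^3/s


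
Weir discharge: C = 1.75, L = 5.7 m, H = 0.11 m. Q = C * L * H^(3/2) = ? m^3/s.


Q = C * L * H^(3/2) = 1.75 * 5.7 * 0.11^1.5 = 1.75 * 5.7 * 0.036483

0.3639 m^3/s


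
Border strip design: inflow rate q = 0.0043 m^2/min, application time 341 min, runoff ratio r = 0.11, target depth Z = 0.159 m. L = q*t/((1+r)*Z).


L = q*t/((1+r)*Z)
L = 0.0043*341/((1+0.11)*0.159)
L = 1.4663/0.17649

8.3081 m


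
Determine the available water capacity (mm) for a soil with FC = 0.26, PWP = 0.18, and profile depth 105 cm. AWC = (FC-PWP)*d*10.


AWC = (FC - PWP) * d * 10
AWC = (0.26 - 0.18) * 105 * 10
AWC = 0.0800 * 105 * 10

84.0000 mm


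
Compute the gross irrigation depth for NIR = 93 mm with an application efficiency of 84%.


Ea = 84% = 0.84
GID = NIR / Ea = 93 / 0.84 = 110.7143 mm

110.7143 mm


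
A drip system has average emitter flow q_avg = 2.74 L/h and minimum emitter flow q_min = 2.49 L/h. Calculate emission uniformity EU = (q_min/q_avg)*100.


EU = (q_min/q_avg)*100 = (2.49/2.74)*100 = 90.8759%

90.8759 %


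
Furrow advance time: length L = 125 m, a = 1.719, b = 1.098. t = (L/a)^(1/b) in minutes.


t = (L/a)^(1/b)
t = (125/1.719)^(1/1.098)
t = 72.716696^(1/1.098)

49.5995 min


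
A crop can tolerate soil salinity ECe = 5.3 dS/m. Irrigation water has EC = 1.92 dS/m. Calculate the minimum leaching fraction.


LR = ECiw / (5*ECe - ECiw)
LR = 1.92 / (5*5.3 - 1.92)
LR = 1.92 / 24.5800

0.0781


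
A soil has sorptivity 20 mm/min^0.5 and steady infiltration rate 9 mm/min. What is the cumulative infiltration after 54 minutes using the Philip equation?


F = S*sqrt(t) + A*t
F = 20*sqrt(54) + 9*54
F = 20*7.348469 + 486

632.9694 mm


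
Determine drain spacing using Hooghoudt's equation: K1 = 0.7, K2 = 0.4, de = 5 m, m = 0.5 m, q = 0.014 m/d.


S^2 = 8*K2*de*m/q + 4*K1*m^2/q
S^2 = 8*0.4*5*0.5/0.014 + 4*0.7*0.5^2/0.014
S = sqrt(621.4286)

24.9285 m


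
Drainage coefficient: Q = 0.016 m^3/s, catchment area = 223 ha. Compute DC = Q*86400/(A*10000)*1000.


DC = Q * 86400 / (A * 10000) * 1000
DC = 0.016 * 86400 / (223 * 10000) * 1000
DC = 1382400.0000 / 2230000

0.6199 mm/day


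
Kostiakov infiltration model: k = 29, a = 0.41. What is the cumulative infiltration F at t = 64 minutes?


F = k * t^a = 29 * 64^0.41
F = 29 * 5.502167

159.5628 mm


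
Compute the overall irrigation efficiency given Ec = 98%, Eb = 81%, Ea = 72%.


Ec = 0.98, Eb = 0.81, Ea = 0.72
E = 0.98 * 0.81 * 0.72 * 100 = 57.1536%

57.1536 %


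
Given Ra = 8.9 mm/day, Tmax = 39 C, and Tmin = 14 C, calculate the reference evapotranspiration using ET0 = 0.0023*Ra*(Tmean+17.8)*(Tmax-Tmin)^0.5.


Tmean = (Tmax + Tmin)/2 = (39 + 14)/2 = 26.5
ET0 = 0.0023 * 8.9 * (26.5 + 17.8) * sqrt(39 - 14)
ET0 = 0.0023 * 8.9 * 44.3 * 5.000000

4.5341 mm/day


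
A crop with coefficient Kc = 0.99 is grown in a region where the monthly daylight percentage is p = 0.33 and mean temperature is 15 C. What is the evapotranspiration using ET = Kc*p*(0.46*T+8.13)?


ET = Kc * p * (0.46*T + 8.13)
ET = 0.99 * 0.33 * (0.46*15 + 8.13)
ET = 0.99 * 0.33 * 15.0300

4.9103 mm/day


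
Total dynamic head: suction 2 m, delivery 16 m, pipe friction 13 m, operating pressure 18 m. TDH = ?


TDH = Hs + Hd + hf + Hp = 2 + 16 + 13 + 18 = 49

49 m


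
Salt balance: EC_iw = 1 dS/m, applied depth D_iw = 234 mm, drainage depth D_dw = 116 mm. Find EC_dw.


EC_dw = EC_iw * D_iw / D_dw
EC_dw = 1 * 234 / 116
EC_dw = 234 / 116

2.0172 dS/m


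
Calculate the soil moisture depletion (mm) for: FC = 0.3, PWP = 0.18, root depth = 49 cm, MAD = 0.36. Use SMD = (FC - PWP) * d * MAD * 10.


SMD = (FC - PWP) * d * MAD * 10
SMD = (0.3 - 0.18) * 49 * 0.36 * 10
SMD = 0.1200 * 49 * 0.36 * 10

21.1680 mm


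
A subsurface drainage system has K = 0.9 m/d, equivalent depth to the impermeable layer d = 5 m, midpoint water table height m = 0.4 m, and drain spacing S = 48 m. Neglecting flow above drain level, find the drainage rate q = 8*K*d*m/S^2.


q = 8*K*d*m/S^2
q = 8*0.9*5*0.4/48^2
q = 14.4000 / 2304

0.0063 m/d


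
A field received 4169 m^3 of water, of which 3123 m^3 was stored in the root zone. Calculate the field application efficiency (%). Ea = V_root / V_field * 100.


Ea = V_root / V_field * 100 = 3123 / 4169 * 100 = 74.9101%

74.9101 %


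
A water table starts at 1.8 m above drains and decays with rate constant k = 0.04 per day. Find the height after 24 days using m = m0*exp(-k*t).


m = m0 * exp(-k*t)
m = 1.8 * exp(-0.04 * 24)
m = 1.8 * exp(-0.9600)

0.6892 m


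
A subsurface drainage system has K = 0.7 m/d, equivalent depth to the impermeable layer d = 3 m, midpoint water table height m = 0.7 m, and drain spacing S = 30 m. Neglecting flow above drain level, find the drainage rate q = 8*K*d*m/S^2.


q = 8*K*d*m/S^2
q = 8*0.7*3*0.7/30^2
q = 11.7600 / 900

0.0131 m/d


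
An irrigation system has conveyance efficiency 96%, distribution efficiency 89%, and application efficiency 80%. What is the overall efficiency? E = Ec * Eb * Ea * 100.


Ec = 0.96, Eb = 0.89, Ea = 0.8
E = 0.96 * 0.89 * 0.8 * 100 = 68.3520%

68.3520 %


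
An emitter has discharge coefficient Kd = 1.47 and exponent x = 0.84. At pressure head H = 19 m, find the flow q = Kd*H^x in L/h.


q = Kd * H^x = 1.47 * 19^0.84 = 1.47 * 11.861866

17.4369 L/h


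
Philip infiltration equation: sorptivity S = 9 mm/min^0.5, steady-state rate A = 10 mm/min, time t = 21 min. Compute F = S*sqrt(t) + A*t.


F = S*sqrt(t) + A*t
F = 9*sqrt(21) + 10*21
F = 9*4.582576 + 210

251.2432 mm


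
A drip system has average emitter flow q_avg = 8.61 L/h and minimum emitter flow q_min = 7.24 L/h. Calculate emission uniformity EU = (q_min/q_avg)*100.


EU = (q_min/q_avg)*100 = (7.24/8.61)*100 = 84.0883%

84.0883 %


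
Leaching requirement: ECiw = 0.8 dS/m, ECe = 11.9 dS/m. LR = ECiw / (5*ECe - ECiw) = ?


LR = ECiw / (5*ECe - ECiw)
LR = 0.8 / (5*11.9 - 0.8)
LR = 0.8 / 58.7000

0.0136


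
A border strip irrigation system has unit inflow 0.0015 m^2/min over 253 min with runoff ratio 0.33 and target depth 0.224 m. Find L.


L = q*t/((1+r)*Z)
L = 0.0015*253/((1+0.33)*0.224)
L = 0.3795/0.29792

1.2738 m


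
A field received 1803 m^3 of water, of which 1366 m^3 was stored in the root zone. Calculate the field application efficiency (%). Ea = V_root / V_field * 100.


Ea = V_root / V_field * 100 = 1366 / 1803 * 100 = 75.7626%

75.7626 %


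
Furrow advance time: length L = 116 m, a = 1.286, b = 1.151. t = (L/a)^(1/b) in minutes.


t = (L/a)^(1/b)
t = (116/1.286)^(1/1.151)
t = 90.202177^(1/1.151)

49.9703 min


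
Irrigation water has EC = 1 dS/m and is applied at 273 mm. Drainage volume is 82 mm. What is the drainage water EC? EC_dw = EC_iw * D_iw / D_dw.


EC_dw = EC_iw * D_iw / D_dw
EC_dw = 1 * 273 / 82
EC_dw = 273 / 82

3.3293 dS/m


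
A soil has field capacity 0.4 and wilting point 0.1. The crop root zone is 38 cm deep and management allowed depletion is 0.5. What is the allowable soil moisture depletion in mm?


SMD = (FC - PWP) * d * MAD * 10
SMD = (0.4 - 0.1) * 38 * 0.5 * 10
SMD = 0.3000 * 38 * 0.5 * 10

57.0000 mm


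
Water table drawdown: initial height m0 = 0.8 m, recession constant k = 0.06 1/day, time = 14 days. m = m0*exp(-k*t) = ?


m = m0 * exp(-k*t)
m = 0.8 * exp(-0.06 * 14)
m = 0.8 * exp(-0.8400)

0.3454 m


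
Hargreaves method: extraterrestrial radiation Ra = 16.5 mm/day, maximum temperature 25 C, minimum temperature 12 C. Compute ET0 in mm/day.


Tmean = (Tmax + Tmin)/2 = (25 + 12)/2 = 18.5
ET0 = 0.0023 * 16.5 * (18.5 + 17.8) * sqrt(25 - 12)
ET0 = 0.0023 * 16.5 * 36.3 * 3.605551

4.9670 mm/day


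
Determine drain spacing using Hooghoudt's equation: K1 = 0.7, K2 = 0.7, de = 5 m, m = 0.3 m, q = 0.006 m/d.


S^2 = 8*K2*de*m/q + 4*K1*m^2/q
S^2 = 8*0.7*5*0.3/0.006 + 4*0.7*0.3^2/0.006
S = sqrt(1442.0000)

37.9737 m


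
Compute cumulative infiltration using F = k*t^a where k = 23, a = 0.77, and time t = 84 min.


F = k * t^a = 23 * 84^0.77
F = 23 * 30.317616

697.3052 mm


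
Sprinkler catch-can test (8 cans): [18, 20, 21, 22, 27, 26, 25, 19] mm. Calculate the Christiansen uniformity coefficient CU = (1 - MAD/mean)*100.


mean = 22.250000 mm
MAD = 2.812500 mm
CU = (1 - 2.812500/22.250000)*100

87.3596 %


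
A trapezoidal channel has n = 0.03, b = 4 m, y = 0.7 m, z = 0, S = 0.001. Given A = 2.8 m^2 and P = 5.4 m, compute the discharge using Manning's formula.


R = A/P = 2.8/5.4 = 0.518519
Q = (1/0.03) * 2.8 * 0.518519^(2/3) * 0.001^0.5

1.9049 m^3/s


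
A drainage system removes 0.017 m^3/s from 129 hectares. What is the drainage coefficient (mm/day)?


DC = Q * 86400 / (A * 10000) * 1000
DC = 0.017 * 86400 / (129 * 10000) * 1000
DC = 1468800.0000 / 1290000

1.1386 mm/day


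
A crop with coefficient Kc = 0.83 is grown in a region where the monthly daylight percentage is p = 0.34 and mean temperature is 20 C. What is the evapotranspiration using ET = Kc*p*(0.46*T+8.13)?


ET = Kc * p * (0.46*T + 8.13)
ET = 0.83 * 0.34 * (0.46*20 + 8.13)
ET = 0.83 * 0.34 * 17.3300

4.8905 mm/day


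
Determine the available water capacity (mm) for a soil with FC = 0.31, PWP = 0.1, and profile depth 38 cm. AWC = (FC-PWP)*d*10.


AWC = (FC - PWP) * d * 10
AWC = (0.31 - 0.1) * 38 * 10
AWC = 0.2100 * 38 * 10

79.8000 mm


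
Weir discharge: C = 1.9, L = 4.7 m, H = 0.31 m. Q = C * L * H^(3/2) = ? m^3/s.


Q = C * L * H^(3/2) = 1.9 * 4.7 * 0.31^1.5 = 1.9 * 4.7 * 0.172601

1.5413 m^3/s


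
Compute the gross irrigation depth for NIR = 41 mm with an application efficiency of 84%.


Ea = 84% = 0.84
GID = NIR / Ea = 41 / 0.84 = 48.8095 mm

48.8095 mm


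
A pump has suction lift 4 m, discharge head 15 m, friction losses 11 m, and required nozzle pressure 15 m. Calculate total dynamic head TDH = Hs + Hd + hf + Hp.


TDH = Hs + Hd + hf + Hp = 4 + 15 + 11 + 15 = 45

45 m


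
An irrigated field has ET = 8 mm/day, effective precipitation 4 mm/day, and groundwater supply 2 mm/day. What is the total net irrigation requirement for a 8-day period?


Daily deficit = ET - Pe - GW = 8 - 4 - 2 = 2 mm/day
NIR = 2 * 8 = 16 mm

16.0000 mm


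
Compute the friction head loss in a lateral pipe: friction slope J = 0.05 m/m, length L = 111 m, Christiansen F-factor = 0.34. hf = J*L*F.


hf = J * L * F = 0.05 * 111 * 0.34 = 1.8870 m

1.8870 m


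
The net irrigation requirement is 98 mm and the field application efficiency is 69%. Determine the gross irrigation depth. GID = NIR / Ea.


Ea = 69% = 0.69
GID = NIR / Ea = 98 / 0.69 = 142.0290 mm

142.0290 mm


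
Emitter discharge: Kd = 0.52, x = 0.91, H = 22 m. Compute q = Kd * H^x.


q = Kd * H^x = 0.52 * 22^0.91 = 0.52 * 16.657301

8.6618 L/h


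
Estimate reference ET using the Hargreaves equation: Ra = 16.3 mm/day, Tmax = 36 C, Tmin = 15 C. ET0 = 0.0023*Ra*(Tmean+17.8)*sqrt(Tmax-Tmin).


Tmean = (Tmax + Tmin)/2 = (36 + 15)/2 = 25.5
ET0 = 0.0023 * 16.3 * (25.5 + 17.8) * sqrt(36 - 15)
ET0 = 0.0023 * 16.3 * 43.3 * 4.582576

7.4390 mm/day


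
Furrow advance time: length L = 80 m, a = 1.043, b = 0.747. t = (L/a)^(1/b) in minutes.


t = (L/a)^(1/b)
t = (80/1.043)^(1/0.747)
t = 76.701822^(1/0.747)

333.5546 min


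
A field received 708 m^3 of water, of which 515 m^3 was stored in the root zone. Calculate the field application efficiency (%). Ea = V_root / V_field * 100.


Ea = V_root / V_field * 100 = 515 / 708 * 100 = 72.7401%

72.7401 %


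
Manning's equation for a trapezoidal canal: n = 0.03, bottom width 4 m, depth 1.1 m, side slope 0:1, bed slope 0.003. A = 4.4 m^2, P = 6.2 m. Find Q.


R = A/P = 4.4/6.2 = 0.709677
Q = (1/0.03) * 4.4 * 0.709677^(2/3) * 0.003^0.5

6.3914 m^3/s


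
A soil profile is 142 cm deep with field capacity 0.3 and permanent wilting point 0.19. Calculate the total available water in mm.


AWC = (FC - PWP) * d * 10
AWC = (0.3 - 0.19) * 142 * 10
AWC = 0.1100 * 142 * 10

156.2000 mm


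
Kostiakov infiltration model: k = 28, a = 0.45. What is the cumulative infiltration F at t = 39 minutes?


F = k * t^a = 28 * 39^0.45
F = 28 * 5.199709

145.5919 mm


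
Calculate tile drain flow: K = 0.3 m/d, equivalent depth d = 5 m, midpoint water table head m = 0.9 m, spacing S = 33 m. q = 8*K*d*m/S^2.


q = 8*K*d*m/S^2
q = 8*0.3*5*0.9/33^2
q = 10.8000 / 1089

0.0099 m/d


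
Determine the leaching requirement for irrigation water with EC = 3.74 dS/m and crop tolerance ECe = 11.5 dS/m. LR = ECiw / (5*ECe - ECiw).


LR = ECiw / (5*ECe - ECiw)
LR = 3.74 / (5*11.5 - 3.74)
LR = 3.74 / 53.7600

0.0696


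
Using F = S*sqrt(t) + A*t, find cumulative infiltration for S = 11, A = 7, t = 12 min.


F = S*sqrt(t) + A*t
F = 11*sqrt(12) + 7*12
F = 11*3.464102 + 84

122.1051 mm


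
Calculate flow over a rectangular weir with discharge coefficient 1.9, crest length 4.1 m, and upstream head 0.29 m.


Q = C * L * H^(3/2) = 1.9 * 4.1 * 0.29^1.5 = 1.9 * 4.1 * 0.156170

1.2166 m^3/s


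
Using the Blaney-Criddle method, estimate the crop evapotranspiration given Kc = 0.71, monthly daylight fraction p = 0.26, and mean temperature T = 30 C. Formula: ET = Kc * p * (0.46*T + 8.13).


ET = Kc * p * (0.46*T + 8.13)
ET = 0.71 * 0.26 * (0.46*30 + 8.13)
ET = 0.71 * 0.26 * 21.9300

4.0483 mm/day


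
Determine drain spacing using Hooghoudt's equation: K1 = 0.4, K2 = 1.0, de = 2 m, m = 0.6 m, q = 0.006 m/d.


S^2 = 8*K2*de*m/q + 4*K1*m^2/q
S^2 = 8*1.0*2*0.6/0.006 + 4*0.4*0.6^2/0.006
S = sqrt(1696.0000)

41.1825 m


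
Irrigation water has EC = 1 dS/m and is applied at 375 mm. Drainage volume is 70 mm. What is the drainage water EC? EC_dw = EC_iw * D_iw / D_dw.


EC_dw = EC_iw * D_iw / D_dw
EC_dw = 1 * 375 / 70
EC_dw = 375 / 70

5.3571 dS/m


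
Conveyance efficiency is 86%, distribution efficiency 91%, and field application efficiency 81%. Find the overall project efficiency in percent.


Ec = 0.86, Eb = 0.91, Ea = 0.81
E = 0.86 * 0.91 * 0.81 * 100 = 63.3906%

63.3906 %


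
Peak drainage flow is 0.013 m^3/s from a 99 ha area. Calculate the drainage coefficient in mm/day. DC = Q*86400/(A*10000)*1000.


DC = Q * 86400 / (A * 10000) * 1000
DC = 0.013 * 86400 / (99 * 10000) * 1000
DC = 1123200.0000 / 990000

1.1345 mm/day


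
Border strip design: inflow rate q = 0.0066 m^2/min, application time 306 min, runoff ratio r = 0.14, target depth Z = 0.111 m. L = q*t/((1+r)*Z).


L = q*t/((1+r)*Z)
L = 0.0066*306/((1+0.14)*0.111)
L = 2.0196/0.12654

15.9602 m


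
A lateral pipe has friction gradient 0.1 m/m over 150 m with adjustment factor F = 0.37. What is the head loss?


hf = J * L * F = 0.1 * 150 * 0.37 = 5.5500 m

5.5500 m


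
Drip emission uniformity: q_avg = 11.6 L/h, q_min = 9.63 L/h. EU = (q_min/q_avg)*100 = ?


EU = (q_min/q_avg)*100 = (9.63/11.6)*100 = 83.0172%

83.0172 %


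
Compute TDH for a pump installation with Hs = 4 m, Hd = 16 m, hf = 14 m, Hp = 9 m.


TDH = Hs + Hd + hf + Hp = 4 + 16 + 14 + 9 = 43

43 m


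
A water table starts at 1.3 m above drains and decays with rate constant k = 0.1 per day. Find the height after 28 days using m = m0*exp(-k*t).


m = m0 * exp(-k*t)
m = 1.3 * exp(-0.1 * 28)
m = 1.3 * exp(-2.8000)

0.0791 m


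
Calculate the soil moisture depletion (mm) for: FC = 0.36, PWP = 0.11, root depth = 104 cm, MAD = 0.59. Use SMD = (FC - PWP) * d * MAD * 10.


SMD = (FC - PWP) * d * MAD * 10
SMD = (0.36 - 0.11) * 104 * 0.59 * 10
SMD = 0.2500 * 104 * 0.59 * 10

153.4000 mm


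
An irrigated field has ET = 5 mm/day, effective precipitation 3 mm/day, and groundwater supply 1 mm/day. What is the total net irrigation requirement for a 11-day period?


Daily deficit = ET - Pe - GW = 5 - 3 - 1 = 1 mm/day
NIR = 1 * 11 = 11 mm

11.0000 mm


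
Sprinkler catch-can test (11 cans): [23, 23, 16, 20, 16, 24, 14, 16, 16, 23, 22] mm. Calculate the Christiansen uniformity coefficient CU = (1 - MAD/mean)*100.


mean = 19.363636 mm
MAD = 3.421488 mm
CU = (1 - 3.421488/19.363636)*100

82.3303 %


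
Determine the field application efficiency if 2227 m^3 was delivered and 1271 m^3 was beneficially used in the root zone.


Ea = V_root / V_field * 100 = 1271 / 2227 * 100 = 57.0723%

57.0723 %


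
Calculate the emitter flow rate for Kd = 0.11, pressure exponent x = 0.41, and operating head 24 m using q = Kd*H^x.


q = Kd * H^x = 0.11 * 24^0.41 = 0.11 * 3.680329

0.4048 L/h


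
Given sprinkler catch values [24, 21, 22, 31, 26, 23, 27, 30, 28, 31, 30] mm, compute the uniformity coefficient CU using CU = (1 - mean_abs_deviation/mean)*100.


mean = 26.636364 mm
MAD = 3.123967 mm
CU = (1 - 3.123967/26.636364)*100

88.2718 %


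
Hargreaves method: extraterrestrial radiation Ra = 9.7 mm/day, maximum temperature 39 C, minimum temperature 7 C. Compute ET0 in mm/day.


Tmean = (Tmax + Tmin)/2 = (39 + 7)/2 = 23.0
ET0 = 0.0023 * 9.7 * (23.0 + 17.8) * sqrt(39 - 7)
ET0 = 0.0023 * 9.7 * 40.8 * 5.656854

5.1491 mm/day


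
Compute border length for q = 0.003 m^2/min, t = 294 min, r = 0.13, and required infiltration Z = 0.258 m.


L = q*t/((1+r)*Z)
L = 0.003*294/((1+0.13)*0.258)
L = 0.882/0.29154

3.0253 m


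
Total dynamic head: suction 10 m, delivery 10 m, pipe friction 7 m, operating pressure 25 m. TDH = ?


TDH = Hs + Hd + hf + Hp = 10 + 10 + 7 + 25 = 52

52 m


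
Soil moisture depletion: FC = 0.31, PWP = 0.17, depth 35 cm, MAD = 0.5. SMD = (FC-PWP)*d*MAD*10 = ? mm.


SMD = (FC - PWP) * d * MAD * 10
SMD = (0.31 - 0.17) * 35 * 0.5 * 10
SMD = 0.1400 * 35 * 0.5 * 10

24.5000 mm


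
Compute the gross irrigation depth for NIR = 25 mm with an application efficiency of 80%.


Ea = 80% = 0.8
GID = NIR / Ea = 25 / 0.8 = 31.2500 mm

31.2500 mm


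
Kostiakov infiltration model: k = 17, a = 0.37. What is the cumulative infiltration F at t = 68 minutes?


F = k * t^a = 17 * 68^0.37
F = 17 * 4.764620

80.9985 mm


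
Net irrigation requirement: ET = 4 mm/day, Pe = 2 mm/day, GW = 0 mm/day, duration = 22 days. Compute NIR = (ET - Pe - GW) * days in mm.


Daily deficit = ET - Pe - GW = 4 - 2 - 0 = 2 mm/day
NIR = 2 * 22 = 44 mm

44.0000 mm


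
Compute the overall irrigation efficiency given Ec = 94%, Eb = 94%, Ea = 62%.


Ec = 0.94, Eb = 0.94, Ea = 0.62
E = 0.94 * 0.94 * 0.62 * 100 = 54.7832%

54.7832 %


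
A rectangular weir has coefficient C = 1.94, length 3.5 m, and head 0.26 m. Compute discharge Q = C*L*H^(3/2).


Q = C * L * H^(3/2) = 1.94 * 3.5 * 0.26^1.5 = 1.94 * 3.5 * 0.132575

0.9002 m^3/s


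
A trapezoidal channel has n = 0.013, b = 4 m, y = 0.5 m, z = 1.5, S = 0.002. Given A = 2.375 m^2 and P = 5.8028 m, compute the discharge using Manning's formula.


R = A/P = 2.375/5.8028 = 0.409285
Q = (1/0.013) * 2.375 * 0.409285^(2/3) * 0.002^0.5

4.5039 m^3/s


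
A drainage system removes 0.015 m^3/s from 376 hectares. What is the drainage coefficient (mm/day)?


DC = Q * 86400 / (A * 10000) * 1000
DC = 0.015 * 86400 / (376 * 10000) * 1000
DC = 1296000.0000 / 3760000

0.3447 mm/day


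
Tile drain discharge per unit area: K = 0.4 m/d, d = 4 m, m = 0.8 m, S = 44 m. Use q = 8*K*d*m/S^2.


q = 8*K*d*m/S^2
q = 8*0.4*4*0.8/44^2
q = 10.2400 / 1936

0.0053 m/d


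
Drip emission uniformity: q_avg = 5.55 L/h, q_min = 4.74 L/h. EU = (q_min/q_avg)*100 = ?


EU = (q_min/q_avg)*100 = (4.74/5.55)*100 = 85.4054%

85.4054 %


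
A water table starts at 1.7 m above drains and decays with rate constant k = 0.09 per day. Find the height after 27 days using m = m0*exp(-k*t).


m = m0 * exp(-k*t)
m = 1.7 * exp(-0.09 * 27)
m = 1.7 * exp(-2.4300)

0.1497 m


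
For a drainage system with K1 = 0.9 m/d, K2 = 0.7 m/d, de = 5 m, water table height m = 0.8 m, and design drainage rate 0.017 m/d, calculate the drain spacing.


S^2 = 8*K2*de*m/q + 4*K1*m^2/q
S^2 = 8*0.7*5*0.8/0.017 + 4*0.9*0.8^2/0.017
S = sqrt(1453.1765)

38.1206 m


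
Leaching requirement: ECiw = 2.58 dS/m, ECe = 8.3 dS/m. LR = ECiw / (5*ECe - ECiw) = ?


LR = ECiw / (5*ECe - ECiw)
LR = 2.58 / (5*8.3 - 2.58)
LR = 2.58 / 38.9200

0.0663


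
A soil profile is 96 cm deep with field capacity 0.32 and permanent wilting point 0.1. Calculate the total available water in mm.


AWC = (FC - PWP) * d * 10
AWC = (0.32 - 0.1) * 96 * 10
AWC = 0.2200 * 96 * 10

211.2000 mm


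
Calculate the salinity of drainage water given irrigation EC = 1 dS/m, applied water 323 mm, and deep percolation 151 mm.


EC_dw = EC_iw * D_iw / D_dw
EC_dw = 1 * 323 / 151
EC_dw = 323 / 151

2.1391 dS/m


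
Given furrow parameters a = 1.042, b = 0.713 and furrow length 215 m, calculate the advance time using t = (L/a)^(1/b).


t = (L/a)^(1/b)
t = (215/1.042)^(1/0.713)
t = 206.333973^(1/0.713)

1762.9592 min


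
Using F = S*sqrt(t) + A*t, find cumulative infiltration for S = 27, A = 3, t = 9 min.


F = S*sqrt(t) + A*t
F = 27*sqrt(9) + 3*9
F = 27*3.000000 + 27

108.0000 mm


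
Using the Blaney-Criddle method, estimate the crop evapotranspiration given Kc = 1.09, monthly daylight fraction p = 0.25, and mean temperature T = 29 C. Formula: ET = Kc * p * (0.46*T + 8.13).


ET = Kc * p * (0.46*T + 8.13)
ET = 1.09 * 0.25 * (0.46*29 + 8.13)
ET = 1.09 * 0.25 * 21.4700

5.8506 mm/day


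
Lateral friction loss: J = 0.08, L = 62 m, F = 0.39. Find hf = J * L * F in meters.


hf = J * L * F = 0.08 * 62 * 0.39 = 1.9344 m

1.9344 m


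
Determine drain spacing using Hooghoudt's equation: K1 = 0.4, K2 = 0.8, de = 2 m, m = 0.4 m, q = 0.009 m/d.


S^2 = 8*K2*de*m/q + 4*K1*m^2/q
S^2 = 8*0.8*2*0.4/0.009 + 4*0.4*0.4^2/0.009
S = sqrt(597.3333)

24.4404 m


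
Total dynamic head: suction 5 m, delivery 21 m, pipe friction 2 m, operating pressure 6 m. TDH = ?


TDH = Hs + Hd + hf + Hp = 5 + 21 + 2 + 6 = 34

34 m


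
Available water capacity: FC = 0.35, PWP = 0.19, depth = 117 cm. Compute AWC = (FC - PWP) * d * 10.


AWC = (FC - PWP) * d * 10
AWC = (0.35 - 0.19) * 117 * 10
AWC = 0.1600 * 117 * 10

187.2000 mm


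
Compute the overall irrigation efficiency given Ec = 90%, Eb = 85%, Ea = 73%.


Ec = 0.9, Eb = 0.85, Ea = 0.73
E = 0.9 * 0.85 * 0.73 * 100 = 55.8450%

55.8450 %


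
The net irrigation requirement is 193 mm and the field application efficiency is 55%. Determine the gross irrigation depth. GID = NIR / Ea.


Ea = 55% = 0.55
GID = NIR / Ea = 193 / 0.55 = 350.9091 mm

350.9091 mm


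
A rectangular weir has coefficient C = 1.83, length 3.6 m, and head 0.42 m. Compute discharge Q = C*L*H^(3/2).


Q = C * L * H^(3/2) = 1.83 * 3.6 * 0.42^1.5 = 1.83 * 3.6 * 0.272191

1.7932 m^3/s


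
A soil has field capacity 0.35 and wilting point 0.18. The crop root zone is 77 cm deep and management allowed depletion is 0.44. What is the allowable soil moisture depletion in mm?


SMD = (FC - PWP) * d * MAD * 10
SMD = (0.35 - 0.18) * 77 * 0.44 * 10
SMD = 0.1700 * 77 * 0.44 * 10

57.5960 mm


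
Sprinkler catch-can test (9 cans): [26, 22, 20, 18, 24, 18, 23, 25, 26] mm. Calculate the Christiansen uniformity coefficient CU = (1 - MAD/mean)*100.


mean = 22.444444 mm
MAD = 2.617284 mm
CU = (1 - 2.617284/22.444444)*100

88.3388 %


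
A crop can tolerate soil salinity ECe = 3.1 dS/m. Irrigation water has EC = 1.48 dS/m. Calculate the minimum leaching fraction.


LR = ECiw / (5*ECe - ECiw)
LR = 1.48 / (5*3.1 - 1.48)
LR = 1.48 / 14.0200

0.1056


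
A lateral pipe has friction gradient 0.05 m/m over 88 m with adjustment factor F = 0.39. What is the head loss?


hf = J * L * F = 0.05 * 88 * 0.39 = 1.7160 m

1.7160 m


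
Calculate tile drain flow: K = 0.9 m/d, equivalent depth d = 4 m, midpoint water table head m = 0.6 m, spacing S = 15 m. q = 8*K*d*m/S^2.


q = 8*K*d*m/S^2
q = 8*0.9*4*0.6/15^2
q = 17.2800 / 225

0.0768 m/d


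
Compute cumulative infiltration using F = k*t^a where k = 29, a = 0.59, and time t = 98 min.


F = k * t^a = 29 * 98^0.59
F = 29 * 14.956273

433.7319 mm


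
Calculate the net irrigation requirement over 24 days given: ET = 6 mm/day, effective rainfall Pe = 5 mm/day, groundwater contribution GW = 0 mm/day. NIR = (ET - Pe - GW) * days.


Daily deficit = ET - Pe - GW = 6 - 5 - 0 = 1 mm/day
NIR = 1 * 24 = 24 mm

24.0000 mm


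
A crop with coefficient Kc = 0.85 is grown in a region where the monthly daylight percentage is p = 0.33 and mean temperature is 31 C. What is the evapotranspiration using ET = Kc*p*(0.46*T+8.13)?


ET = Kc * p * (0.46*T + 8.13)
ET = 0.85 * 0.33 * (0.46*31 + 8.13)
ET = 0.85 * 0.33 * 22.3900

6.2804 mm/day


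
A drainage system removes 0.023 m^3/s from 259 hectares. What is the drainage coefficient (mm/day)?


DC = Q * 86400 / (A * 10000) * 1000
DC = 0.023 * 86400 / (259 * 10000) * 1000
DC = 1987200.0000 / 2590000

0.7673 mm/day


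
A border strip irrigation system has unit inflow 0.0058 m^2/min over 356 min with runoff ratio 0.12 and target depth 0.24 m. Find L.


L = q*t/((1+r)*Z)
L = 0.0058*356/((1+0.12)*0.24)
L = 2.0648/0.2688

7.6815 m


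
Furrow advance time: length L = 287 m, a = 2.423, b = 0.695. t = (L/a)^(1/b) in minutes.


t = (L/a)^(1/b)
t = (287/2.423)^(1/0.695)
t = 118.448205^(1/0.695)

962.7072 min


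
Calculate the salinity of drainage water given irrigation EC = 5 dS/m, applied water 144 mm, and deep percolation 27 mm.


EC_dw = EC_iw * D_iw / D_dw
EC_dw = 5 * 144 / 27
EC_dw = 720 / 27

26.6667 dS/m


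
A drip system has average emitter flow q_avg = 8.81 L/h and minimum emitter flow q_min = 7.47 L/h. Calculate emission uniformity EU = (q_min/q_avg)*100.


EU = (q_min/q_avg)*100 = (7.47/8.81)*100 = 84.7900%

84.7900 %


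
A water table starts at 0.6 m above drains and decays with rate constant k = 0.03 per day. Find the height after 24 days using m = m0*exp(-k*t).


m = m0 * exp(-k*t)
m = 0.6 * exp(-0.03 * 24)
m = 0.6 * exp(-0.7200)

0.2921 m


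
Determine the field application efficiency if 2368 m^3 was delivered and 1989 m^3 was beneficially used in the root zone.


Ea = V_root / V_field * 100 = 1989 / 2368 * 100 = 83.9949%

83.9949 %


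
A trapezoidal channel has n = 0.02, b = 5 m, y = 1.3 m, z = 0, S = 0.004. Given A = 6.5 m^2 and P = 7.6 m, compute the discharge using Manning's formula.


R = A/P = 6.5/7.6 = 0.855263
Q = (1/0.02) * 6.5 * 0.855263^(2/3) * 0.004^0.5

18.5202 m^3/s


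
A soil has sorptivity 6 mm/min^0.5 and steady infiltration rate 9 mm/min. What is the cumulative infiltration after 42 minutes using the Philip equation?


F = S*sqrt(t) + A*t
F = 6*sqrt(42) + 9*42
F = 6*6.480741 + 378

416.8844 mm


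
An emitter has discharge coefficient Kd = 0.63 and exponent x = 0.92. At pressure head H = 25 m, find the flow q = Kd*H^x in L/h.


q = Kd * H^x = 0.63 * 25^0.92 = 0.63 * 19.324346

12.1743 L/h


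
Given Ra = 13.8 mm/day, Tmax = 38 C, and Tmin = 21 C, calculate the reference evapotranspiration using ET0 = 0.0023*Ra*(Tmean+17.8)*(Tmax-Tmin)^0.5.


Tmean = (Tmax + Tmin)/2 = (38 + 21)/2 = 29.5
ET0 = 0.0023 * 13.8 * (29.5 + 17.8) * sqrt(38 - 21)
ET0 = 0.0023 * 13.8 * 47.3 * 4.123106

6.1900 mm/day


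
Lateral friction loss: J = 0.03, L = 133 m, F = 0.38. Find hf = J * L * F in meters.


hf = J * L * F = 0.03 * 133 * 0.38 = 1.5162 m

1.5162 m


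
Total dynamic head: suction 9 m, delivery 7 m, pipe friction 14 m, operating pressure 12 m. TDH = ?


TDH = Hs + Hd + hf + Hp = 9 + 7 + 14 + 12 = 42

42 m


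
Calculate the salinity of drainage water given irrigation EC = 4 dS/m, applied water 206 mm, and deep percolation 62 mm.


EC_dw = EC_iw * D_iw / D_dw
EC_dw = 4 * 206 / 62
EC_dw = 824 / 62

13.2903 dS/m


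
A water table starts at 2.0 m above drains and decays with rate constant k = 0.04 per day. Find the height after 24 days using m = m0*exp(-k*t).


m = m0 * exp(-k*t)
m = 2.0 * exp(-0.04 * 24)
m = 2.0 * exp(-0.9600)

0.7658 m


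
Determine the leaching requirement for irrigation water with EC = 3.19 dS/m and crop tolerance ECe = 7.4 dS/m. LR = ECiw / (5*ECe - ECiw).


LR = ECiw / (5*ECe - ECiw)
LR = 3.19 / (5*7.4 - 3.19)
LR = 3.19 / 33.8100

0.0944


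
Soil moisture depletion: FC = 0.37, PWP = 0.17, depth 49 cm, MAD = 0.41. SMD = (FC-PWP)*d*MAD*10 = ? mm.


SMD = (FC - PWP) * d * MAD * 10
SMD = (0.37 - 0.17) * 49 * 0.41 * 10
SMD = 0.2000 * 49 * 0.41 * 10

40.1800 mm


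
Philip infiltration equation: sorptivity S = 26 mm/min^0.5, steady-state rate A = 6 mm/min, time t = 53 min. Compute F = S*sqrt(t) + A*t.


F = S*sqrt(t) + A*t
F = 26*sqrt(53) + 6*53
F = 26*7.280110 + 318

507.2829 mm


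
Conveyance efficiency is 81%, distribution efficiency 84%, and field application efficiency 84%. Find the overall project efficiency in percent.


Ec = 0.81, Eb = 0.84, Ea = 0.84
E = 0.81 * 0.84 * 0.84 * 100 = 57.1536%

57.1536 %


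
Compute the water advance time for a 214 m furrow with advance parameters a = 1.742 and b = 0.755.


t = (L/a)^(1/b)
t = (214/1.742)^(1/0.755)
t = 122.847302^(1/0.755)

585.2908 min


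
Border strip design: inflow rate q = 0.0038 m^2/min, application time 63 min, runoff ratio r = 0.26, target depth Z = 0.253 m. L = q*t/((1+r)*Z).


L = q*t/((1+r)*Z)
L = 0.0038*63/((1+0.26)*0.253)
L = 0.2394/0.31878

0.7510 m


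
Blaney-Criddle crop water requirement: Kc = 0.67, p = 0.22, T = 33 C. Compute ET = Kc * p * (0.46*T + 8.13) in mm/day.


ET = Kc * p * (0.46*T + 8.13)
ET = 0.67 * 0.22 * (0.46*33 + 8.13)
ET = 0.67 * 0.22 * 23.3100

3.4359 mm/day


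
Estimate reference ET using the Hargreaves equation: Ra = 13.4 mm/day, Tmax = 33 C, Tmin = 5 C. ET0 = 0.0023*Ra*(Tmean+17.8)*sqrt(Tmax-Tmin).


Tmean = (Tmax + Tmin)/2 = (33 + 5)/2 = 19.0
ET0 = 0.0023 * 13.4 * (19.0 + 17.8) * sqrt(33 - 5)
ET0 = 0.0023 * 13.4 * 36.8 * 5.291503

6.0015 mm/day


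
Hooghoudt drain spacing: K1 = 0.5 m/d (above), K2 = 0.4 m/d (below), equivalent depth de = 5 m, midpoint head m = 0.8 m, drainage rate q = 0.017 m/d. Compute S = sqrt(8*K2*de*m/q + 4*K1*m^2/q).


S^2 = 8*K2*de*m/q + 4*K1*m^2/q
S^2 = 8*0.4*5*0.8/0.017 + 4*0.5*0.8^2/0.017
S = sqrt(828.2353)

28.7791 m


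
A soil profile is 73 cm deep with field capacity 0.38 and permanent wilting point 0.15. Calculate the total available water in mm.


AWC = (FC - PWP) * d * 10
AWC = (0.38 - 0.15) * 73 * 10
AWC = 0.2300 * 73 * 10

167.9000 mm


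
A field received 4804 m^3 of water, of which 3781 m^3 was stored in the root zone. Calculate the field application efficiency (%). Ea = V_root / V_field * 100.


Ea = V_root / V_field * 100 = 3781 / 4804 * 100 = 78.7052%

78.7052 %


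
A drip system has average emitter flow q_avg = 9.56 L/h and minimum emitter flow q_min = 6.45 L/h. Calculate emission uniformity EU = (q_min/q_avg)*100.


EU = (q_min/q_avg)*100 = (6.45/9.56)*100 = 67.4686%

67.4686 %


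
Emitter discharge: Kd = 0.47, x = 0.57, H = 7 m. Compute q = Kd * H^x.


q = Kd * H^x = 0.47 * 7^0.57 = 0.47 * 3.031837

1.4250 L/h


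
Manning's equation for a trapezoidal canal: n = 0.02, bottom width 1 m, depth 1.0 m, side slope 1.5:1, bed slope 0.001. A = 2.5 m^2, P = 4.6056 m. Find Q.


R = A/P = 2.5/4.6056 = 0.542817
Q = (1/0.02) * 2.5 * 0.542817^(2/3) * 0.001^0.5

2.6303 m^3/s


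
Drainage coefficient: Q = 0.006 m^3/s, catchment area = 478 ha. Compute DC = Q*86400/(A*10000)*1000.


DC = Q * 86400 / (A * 10000) * 1000
DC = 0.006 * 86400 / (478 * 10000) * 1000
DC = 518400.0000 / 4780000

0.1085 mm/day


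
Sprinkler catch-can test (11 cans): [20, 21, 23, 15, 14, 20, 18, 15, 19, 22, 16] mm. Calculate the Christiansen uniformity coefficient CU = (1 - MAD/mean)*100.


mean = 18.454545 mm
MAD = 2.595041 mm
CU = (1 - 2.595041/18.454545)*100

85.9382 %


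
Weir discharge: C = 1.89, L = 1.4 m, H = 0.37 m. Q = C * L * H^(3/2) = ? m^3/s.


Q = C * L * H^(3/2) = 1.89 * 1.4 * 0.37^1.5 = 1.89 * 1.4 * 0.225062

0.5955 m^3/s


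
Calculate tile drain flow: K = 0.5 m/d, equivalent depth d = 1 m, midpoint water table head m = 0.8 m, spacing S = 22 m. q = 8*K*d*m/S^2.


q = 8*K*d*m/S^2
q = 8*0.5*1*0.8/22^2
q = 3.2000 / 484

0.0066 m/d


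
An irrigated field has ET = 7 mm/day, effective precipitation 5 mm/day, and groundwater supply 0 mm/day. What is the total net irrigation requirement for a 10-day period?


Daily deficit = ET - Pe - GW = 7 - 5 - 0 = 2 mm/day
NIR = 2 * 10 = 20 mm

20.0000 mm


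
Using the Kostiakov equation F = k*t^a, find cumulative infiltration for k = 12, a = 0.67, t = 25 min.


F = k * t^a = 12 * 25^0.67
F = 12 * 8.642110

103.7053 mm


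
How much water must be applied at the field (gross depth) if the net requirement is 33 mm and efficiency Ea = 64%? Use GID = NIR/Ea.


Ea = 64% = 0.64
GID = NIR / Ea = 33 / 0.64 = 51.5625 mm

51.5625 mm


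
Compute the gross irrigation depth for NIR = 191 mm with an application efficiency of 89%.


Ea = 89% = 0.89
GID = NIR / Ea = 191 / 0.89 = 214.6067 mm

214.6067 mm


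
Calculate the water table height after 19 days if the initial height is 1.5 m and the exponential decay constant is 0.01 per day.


m = m0 * exp(-k*t)
m = 1.5 * exp(-0.01 * 19)
m = 1.5 * exp(-0.1900)

1.2404 m


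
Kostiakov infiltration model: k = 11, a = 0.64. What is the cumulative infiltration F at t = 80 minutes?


F = k * t^a = 11 * 80^0.64
F = 11 * 16.518766

181.7064 mm
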